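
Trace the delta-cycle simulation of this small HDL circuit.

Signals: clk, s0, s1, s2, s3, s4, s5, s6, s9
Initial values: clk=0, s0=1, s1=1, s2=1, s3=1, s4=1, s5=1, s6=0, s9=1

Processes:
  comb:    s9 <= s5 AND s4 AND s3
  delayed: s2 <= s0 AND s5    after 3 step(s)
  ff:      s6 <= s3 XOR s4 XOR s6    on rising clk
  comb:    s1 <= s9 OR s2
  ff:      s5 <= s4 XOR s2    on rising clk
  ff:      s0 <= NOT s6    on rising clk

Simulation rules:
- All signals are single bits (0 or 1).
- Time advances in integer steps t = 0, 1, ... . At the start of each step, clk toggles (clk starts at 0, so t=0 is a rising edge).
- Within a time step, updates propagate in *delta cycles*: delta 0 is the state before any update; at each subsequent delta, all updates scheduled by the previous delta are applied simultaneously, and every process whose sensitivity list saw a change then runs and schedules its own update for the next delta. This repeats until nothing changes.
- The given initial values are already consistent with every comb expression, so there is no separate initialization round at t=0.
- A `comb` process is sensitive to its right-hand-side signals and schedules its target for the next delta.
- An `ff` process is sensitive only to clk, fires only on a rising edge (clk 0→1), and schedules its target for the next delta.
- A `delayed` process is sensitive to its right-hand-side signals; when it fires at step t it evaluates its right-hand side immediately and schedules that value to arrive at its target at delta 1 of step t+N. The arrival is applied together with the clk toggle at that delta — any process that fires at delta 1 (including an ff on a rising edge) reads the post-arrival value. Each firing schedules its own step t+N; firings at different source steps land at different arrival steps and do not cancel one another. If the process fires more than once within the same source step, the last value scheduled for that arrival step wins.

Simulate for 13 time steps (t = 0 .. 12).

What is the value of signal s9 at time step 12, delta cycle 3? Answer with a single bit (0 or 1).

1

t=0 Δ0: s0=1 s9=1 s5=1 s3=1 s6=0 clk=0 s2=1 s4=1 s1=1
  Δ1: clk:0→1
  Δ2: s5:1→0
  Δ3: s9:1→0
  (3Δ to stable)
t=1 Δ0: s0=1 s9=0 s5=0 s3=1 s6=0 clk=1 s2=1 s4=1 s1=1
  Δ1: clk:1→0
  (1Δ to stable)
t=2 Δ0: s0=1 s9=0 s5=0 s3=1 s6=0 clk=0 s2=1 s4=1 s1=1
  Δ1: clk:0→1
  (1Δ to stable)
t=3 Δ0: s0=1 s9=0 s5=0 s3=1 s6=0 clk=1 s2=1 s4=1 s1=1
  Δ1: clk:1→0, s2:1→0
  Δ2: s1:1→0
  (2Δ to stable)
t=4 Δ0: s0=1 s9=0 s5=0 s3=1 s6=0 clk=0 s2=0 s4=1 s1=0
  Δ1: clk:0→1
  Δ2: s5:0→1
  Δ3: s9:0→1
  Δ4: s1:0→1
  (4Δ to stable)
t=5 Δ0: s0=1 s9=1 s5=1 s3=1 s6=0 clk=1 s2=0 s4=1 s1=1
  Δ1: clk:1→0
  (1Δ to stable)
t=6 Δ0: s0=1 s9=1 s5=1 s3=1 s6=0 clk=0 s2=0 s4=1 s1=1
  Δ1: clk:0→1
  (1Δ to stable)
t=7 Δ0: s0=1 s9=1 s5=1 s3=1 s6=0 clk=1 s2=0 s4=1 s1=1
  Δ1: clk:1→0, s2:0→1
  (1Δ to stable)
t=8 Δ0: s0=1 s9=1 s5=1 s3=1 s6=0 clk=0 s2=1 s4=1 s1=1
  Δ1: clk:0→1
  Δ2: s5:1→0
  Δ3: s9:1→0
  (3Δ to stable)
t=9 Δ0: s0=1 s9=0 s5=0 s3=1 s6=0 clk=1 s2=1 s4=1 s1=1
  Δ1: clk:1→0
  (1Δ to stable)
t=10 Δ0: s0=1 s9=0 s5=0 s3=1 s6=0 clk=0 s2=1 s4=1 s1=1
  Δ1: clk:0→1
  (1Δ to stable)
t=11 Δ0: s0=1 s9=0 s5=0 s3=1 s6=0 clk=1 s2=1 s4=1 s1=1
  Δ1: clk:1→0, s2:1→0
  Δ2: s1:1→0
  (2Δ to stable)
t=12 Δ0: s0=1 s9=0 s5=0 s3=1 s6=0 clk=0 s2=0 s4=1 s1=0
  Δ1: clk:0→1
  Δ2: s5:0→1
  Δ3: s9:0→1
  Δ4: s1:0→1
  (4Δ to stable)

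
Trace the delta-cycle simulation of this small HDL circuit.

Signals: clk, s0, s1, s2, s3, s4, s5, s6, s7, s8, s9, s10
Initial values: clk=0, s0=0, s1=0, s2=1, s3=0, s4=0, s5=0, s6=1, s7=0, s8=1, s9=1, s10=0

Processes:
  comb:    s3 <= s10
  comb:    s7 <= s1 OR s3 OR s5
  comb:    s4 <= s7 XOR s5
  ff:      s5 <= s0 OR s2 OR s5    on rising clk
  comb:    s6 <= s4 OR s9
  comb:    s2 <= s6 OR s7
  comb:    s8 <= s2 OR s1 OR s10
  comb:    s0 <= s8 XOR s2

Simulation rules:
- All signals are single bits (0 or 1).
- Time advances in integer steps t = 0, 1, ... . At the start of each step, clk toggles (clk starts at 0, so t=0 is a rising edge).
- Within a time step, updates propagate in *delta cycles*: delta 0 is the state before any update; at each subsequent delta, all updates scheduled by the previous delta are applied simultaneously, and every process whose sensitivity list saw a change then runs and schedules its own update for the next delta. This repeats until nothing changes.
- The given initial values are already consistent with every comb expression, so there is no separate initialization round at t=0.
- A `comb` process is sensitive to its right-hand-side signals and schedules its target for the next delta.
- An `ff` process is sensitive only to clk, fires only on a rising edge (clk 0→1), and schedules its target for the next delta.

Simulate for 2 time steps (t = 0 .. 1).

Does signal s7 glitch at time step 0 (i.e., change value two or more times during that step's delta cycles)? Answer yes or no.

[bits: s0,s6,clk,s10,s9,s3,s8,s1,s4,s5,s2,s7]
t=0: Δ0=010010100010 Δ1=011010100010 Δ2=011010100110 Δ3=011010101111 Δ4=011010100111 | 4Δ
t=1: Δ0=011010100111 Δ1=010010100111 | 1Δ

no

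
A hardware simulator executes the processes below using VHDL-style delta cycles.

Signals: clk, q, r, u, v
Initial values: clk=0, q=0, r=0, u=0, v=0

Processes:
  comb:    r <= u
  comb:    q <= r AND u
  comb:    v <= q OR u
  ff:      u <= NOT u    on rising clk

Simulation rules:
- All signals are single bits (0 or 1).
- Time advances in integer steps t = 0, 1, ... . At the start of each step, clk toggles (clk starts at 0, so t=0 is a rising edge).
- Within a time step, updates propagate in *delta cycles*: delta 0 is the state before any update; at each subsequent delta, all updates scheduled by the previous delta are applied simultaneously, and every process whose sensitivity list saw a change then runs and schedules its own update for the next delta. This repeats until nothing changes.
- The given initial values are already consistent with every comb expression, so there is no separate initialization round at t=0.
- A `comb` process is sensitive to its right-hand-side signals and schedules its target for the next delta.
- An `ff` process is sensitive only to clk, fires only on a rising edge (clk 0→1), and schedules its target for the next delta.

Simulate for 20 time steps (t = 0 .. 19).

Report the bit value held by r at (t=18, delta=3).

0

t0.Δ0 q=0 v=0 clk=0 u=0 r=0
t0.Δ1 q=0 v=0 clk=1 u=0 r=0
t0.Δ2 q=0 v=0 clk=1 u=1 r=0
t0.Δ3 q=0 v=1 clk=1 u=1 r=1
t0.Δ4 q=1 v=1 clk=1 u=1 r=1
t1.Δ0 q=1 v=1 clk=1 u=1 r=1
t1.Δ1 q=1 v=1 clk=0 u=1 r=1
t2.Δ0 q=1 v=1 clk=0 u=1 r=1
t2.Δ1 q=1 v=1 clk=1 u=1 r=1
t2.Δ2 q=1 v=1 clk=1 u=0 r=1
t2.Δ3 q=0 v=1 clk=1 u=0 r=0
t2.Δ4 q=0 v=0 clk=1 u=0 r=0
t3.Δ0 q=0 v=0 clk=1 u=0 r=0
t3.Δ1 q=0 v=0 clk=0 u=0 r=0
t4.Δ0 q=0 v=0 clk=0 u=0 r=0
t4.Δ1 q=0 v=0 clk=1 u=0 r=0
t4.Δ2 q=0 v=0 clk=1 u=1 r=0
t4.Δ3 q=0 v=1 clk=1 u=1 r=1
t4.Δ4 q=1 v=1 clk=1 u=1 r=1
t5.Δ0 q=1 v=1 clk=1 u=1 r=1
t5.Δ1 q=1 v=1 clk=0 u=1 r=1
t6.Δ0 q=1 v=1 clk=0 u=1 r=1
t6.Δ1 q=1 v=1 clk=1 u=1 r=1
t6.Δ2 q=1 v=1 clk=1 u=0 r=1
t6.Δ3 q=0 v=1 clk=1 u=0 r=0
t6.Δ4 q=0 v=0 clk=1 u=0 r=0
t7.Δ0 q=0 v=0 clk=1 u=0 r=0
t7.Δ1 q=0 v=0 clk=0 u=0 r=0
t8.Δ0 q=0 v=0 clk=0 u=0 r=0
t8.Δ1 q=0 v=0 clk=1 u=0 r=0
t8.Δ2 q=0 v=0 clk=1 u=1 r=0
t8.Δ3 q=0 v=1 clk=1 u=1 r=1
t8.Δ4 q=1 v=1 clk=1 u=1 r=1
t9.Δ0 q=1 v=1 clk=1 u=1 r=1
t9.Δ1 q=1 v=1 clk=0 u=1 r=1
t10.Δ0 q=1 v=1 clk=0 u=1 r=1
t10.Δ1 q=1 v=1 clk=1 u=1 r=1
t10.Δ2 q=1 v=1 clk=1 u=0 r=1
t10.Δ3 q=0 v=1 clk=1 u=0 r=0
t10.Δ4 q=0 v=0 clk=1 u=0 r=0
t11.Δ0 q=0 v=0 clk=1 u=0 r=0
t11.Δ1 q=0 v=0 clk=0 u=0 r=0
t12.Δ0 q=0 v=0 clk=0 u=0 r=0
t12.Δ1 q=0 v=0 clk=1 u=0 r=0
t12.Δ2 q=0 v=0 clk=1 u=1 r=0
t12.Δ3 q=0 v=1 clk=1 u=1 r=1
t12.Δ4 q=1 v=1 clk=1 u=1 r=1
t13.Δ0 q=1 v=1 clk=1 u=1 r=1
t13.Δ1 q=1 v=1 clk=0 u=1 r=1
t14.Δ0 q=1 v=1 clk=0 u=1 r=1
t14.Δ1 q=1 v=1 clk=1 u=1 r=1
t14.Δ2 q=1 v=1 clk=1 u=0 r=1
t14.Δ3 q=0 v=1 clk=1 u=0 r=0
t14.Δ4 q=0 v=0 clk=1 u=0 r=0
t15.Δ0 q=0 v=0 clk=1 u=0 r=0
t15.Δ1 q=0 v=0 clk=0 u=0 r=0
t16.Δ0 q=0 v=0 clk=0 u=0 r=0
t16.Δ1 q=0 v=0 clk=1 u=0 r=0
t16.Δ2 q=0 v=0 clk=1 u=1 r=0
t16.Δ3 q=0 v=1 clk=1 u=1 r=1
t16.Δ4 q=1 v=1 clk=1 u=1 r=1
t17.Δ0 q=1 v=1 clk=1 u=1 r=1
t17.Δ1 q=1 v=1 clk=0 u=1 r=1
t18.Δ0 q=1 v=1 clk=0 u=1 r=1
t18.Δ1 q=1 v=1 clk=1 u=1 r=1
t18.Δ2 q=1 v=1 clk=1 u=0 r=1
t18.Δ3 q=0 v=1 clk=1 u=0 r=0
t18.Δ4 q=0 v=0 clk=1 u=0 r=0
t19.Δ0 q=0 v=0 clk=1 u=0 r=0
t19.Δ1 q=0 v=0 clk=0 u=0 r=0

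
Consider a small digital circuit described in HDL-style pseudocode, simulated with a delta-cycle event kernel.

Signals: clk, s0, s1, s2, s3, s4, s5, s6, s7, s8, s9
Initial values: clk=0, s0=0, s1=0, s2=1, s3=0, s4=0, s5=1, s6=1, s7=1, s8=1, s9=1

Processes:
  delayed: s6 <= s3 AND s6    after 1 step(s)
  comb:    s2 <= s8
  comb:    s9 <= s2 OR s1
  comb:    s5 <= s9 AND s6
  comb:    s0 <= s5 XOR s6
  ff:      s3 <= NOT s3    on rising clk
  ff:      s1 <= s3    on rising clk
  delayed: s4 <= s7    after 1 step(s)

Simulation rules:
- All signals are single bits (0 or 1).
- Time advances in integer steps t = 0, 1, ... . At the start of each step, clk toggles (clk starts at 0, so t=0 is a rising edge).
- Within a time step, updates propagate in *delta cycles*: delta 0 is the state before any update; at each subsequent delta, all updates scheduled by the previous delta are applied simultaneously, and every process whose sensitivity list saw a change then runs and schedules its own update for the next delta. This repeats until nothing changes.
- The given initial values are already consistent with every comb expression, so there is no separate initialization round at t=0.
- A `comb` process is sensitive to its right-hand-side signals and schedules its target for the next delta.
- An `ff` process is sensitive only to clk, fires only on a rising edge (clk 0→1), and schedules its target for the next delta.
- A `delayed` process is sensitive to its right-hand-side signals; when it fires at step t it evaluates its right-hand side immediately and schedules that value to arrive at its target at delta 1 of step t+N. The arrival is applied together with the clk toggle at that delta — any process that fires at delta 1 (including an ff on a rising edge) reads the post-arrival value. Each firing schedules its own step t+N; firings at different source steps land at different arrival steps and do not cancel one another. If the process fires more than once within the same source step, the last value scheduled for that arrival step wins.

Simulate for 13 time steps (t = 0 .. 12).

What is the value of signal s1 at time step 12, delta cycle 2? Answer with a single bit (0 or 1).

0

t=0 Δ0: s3=0 s8=1 s9=1 s0=0 s2=1 s5=1 s7=1 s1=0 clk=0 s4=0 s6=1
  Δ1: clk:0→1
  Δ2: s3:0→1
  (2Δ to stable)
t=1 Δ0: s3=1 s8=1 s9=1 s0=0 s2=1 s5=1 s7=1 s1=0 clk=1 s4=0 s6=1
  Δ1: clk:1→0
  (1Δ to stable)
t=2 Δ0: s3=1 s8=1 s9=1 s0=0 s2=1 s5=1 s7=1 s1=0 clk=0 s4=0 s6=1
  Δ1: clk:0→1
  Δ2: s3:1→0, s1:0→1
  (2Δ to stable)
t=3 Δ0: s3=0 s8=1 s9=1 s0=0 s2=1 s5=1 s7=1 s1=1 clk=1 s4=0 s6=1
  Δ1: clk:1→0, s6:1→0
  Δ2: s0:0→1, s5:1→0
  Δ3: s0:1→0
  (3Δ to stable)
t=4 Δ0: s3=0 s8=1 s9=1 s0=0 s2=1 s5=0 s7=1 s1=1 clk=0 s4=0 s6=0
  Δ1: clk:0→1
  Δ2: s3:0→1, s1:1→0
  (2Δ to stable)
t=5 Δ0: s3=1 s8=1 s9=1 s0=0 s2=1 s5=0 s7=1 s1=0 clk=1 s4=0 s6=0
  Δ1: clk:1→0
  (1Δ to stable)
t=6 Δ0: s3=1 s8=1 s9=1 s0=0 s2=1 s5=0 s7=1 s1=0 clk=0 s4=0 s6=0
  Δ1: clk:0→1
  Δ2: s3:1→0, s1:0→1
  (2Δ to stable)
t=7 Δ0: s3=0 s8=1 s9=1 s0=0 s2=1 s5=0 s7=1 s1=1 clk=1 s4=0 s6=0
  Δ1: clk:1→0
  (1Δ to stable)
t=8 Δ0: s3=0 s8=1 s9=1 s0=0 s2=1 s5=0 s7=1 s1=1 clk=0 s4=0 s6=0
  Δ1: clk:0→1
  Δ2: s3:0→1, s1:1→0
  (2Δ to stable)
t=9 Δ0: s3=1 s8=1 s9=1 s0=0 s2=1 s5=0 s7=1 s1=0 clk=1 s4=0 s6=0
  Δ1: clk:1→0
  (1Δ to stable)
t=10 Δ0: s3=1 s8=1 s9=1 s0=0 s2=1 s5=0 s7=1 s1=0 clk=0 s4=0 s6=0
  Δ1: clk:0→1
  Δ2: s3:1→0, s1:0→1
  (2Δ to stable)
t=11 Δ0: s3=0 s8=1 s9=1 s0=0 s2=1 s5=0 s7=1 s1=1 clk=1 s4=0 s6=0
  Δ1: clk:1→0
  (1Δ to stable)
t=12 Δ0: s3=0 s8=1 s9=1 s0=0 s2=1 s5=0 s7=1 s1=1 clk=0 s4=0 s6=0
  Δ1: clk:0→1
  Δ2: s3:0→1, s1:1→0
  (2Δ to stable)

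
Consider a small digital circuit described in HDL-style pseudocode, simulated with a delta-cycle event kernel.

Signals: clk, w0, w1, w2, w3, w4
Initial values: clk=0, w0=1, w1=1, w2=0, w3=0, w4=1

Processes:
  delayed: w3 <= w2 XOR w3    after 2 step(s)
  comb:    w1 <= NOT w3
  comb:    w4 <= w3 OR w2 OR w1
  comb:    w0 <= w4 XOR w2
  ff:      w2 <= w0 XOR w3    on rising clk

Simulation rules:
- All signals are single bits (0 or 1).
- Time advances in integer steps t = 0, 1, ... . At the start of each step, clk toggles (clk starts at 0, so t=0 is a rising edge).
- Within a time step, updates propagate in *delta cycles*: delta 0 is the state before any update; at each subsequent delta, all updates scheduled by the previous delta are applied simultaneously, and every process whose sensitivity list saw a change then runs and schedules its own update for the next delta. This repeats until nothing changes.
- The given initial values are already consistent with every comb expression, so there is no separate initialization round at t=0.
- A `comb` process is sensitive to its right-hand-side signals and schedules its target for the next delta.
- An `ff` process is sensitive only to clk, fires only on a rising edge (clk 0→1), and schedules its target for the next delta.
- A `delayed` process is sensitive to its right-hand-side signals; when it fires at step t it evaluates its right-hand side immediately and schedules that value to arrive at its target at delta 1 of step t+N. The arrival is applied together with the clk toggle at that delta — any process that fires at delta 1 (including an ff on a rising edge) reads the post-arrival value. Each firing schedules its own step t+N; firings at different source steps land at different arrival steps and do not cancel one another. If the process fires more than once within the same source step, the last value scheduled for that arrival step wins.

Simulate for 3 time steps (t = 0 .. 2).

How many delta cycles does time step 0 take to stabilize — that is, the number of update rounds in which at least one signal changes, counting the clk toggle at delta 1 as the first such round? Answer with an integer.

t=0 Δ0: w3=0 w0=1 w1=1 w2=0 clk=0 w4=1
  Δ1: clk:0→1
  Δ2: w2:0→1
  Δ3: w0:1→0
  (3Δ to stable)
t=1 Δ0: w3=0 w0=0 w1=1 w2=1 clk=1 w4=1
  Δ1: clk:1→0
  (1Δ to stable)
t=2 Δ0: w3=0 w0=0 w1=1 w2=1 clk=0 w4=1
  Δ1: w3:0→1, clk:0→1
  Δ2: w1:1→0
  (2Δ to stable)

3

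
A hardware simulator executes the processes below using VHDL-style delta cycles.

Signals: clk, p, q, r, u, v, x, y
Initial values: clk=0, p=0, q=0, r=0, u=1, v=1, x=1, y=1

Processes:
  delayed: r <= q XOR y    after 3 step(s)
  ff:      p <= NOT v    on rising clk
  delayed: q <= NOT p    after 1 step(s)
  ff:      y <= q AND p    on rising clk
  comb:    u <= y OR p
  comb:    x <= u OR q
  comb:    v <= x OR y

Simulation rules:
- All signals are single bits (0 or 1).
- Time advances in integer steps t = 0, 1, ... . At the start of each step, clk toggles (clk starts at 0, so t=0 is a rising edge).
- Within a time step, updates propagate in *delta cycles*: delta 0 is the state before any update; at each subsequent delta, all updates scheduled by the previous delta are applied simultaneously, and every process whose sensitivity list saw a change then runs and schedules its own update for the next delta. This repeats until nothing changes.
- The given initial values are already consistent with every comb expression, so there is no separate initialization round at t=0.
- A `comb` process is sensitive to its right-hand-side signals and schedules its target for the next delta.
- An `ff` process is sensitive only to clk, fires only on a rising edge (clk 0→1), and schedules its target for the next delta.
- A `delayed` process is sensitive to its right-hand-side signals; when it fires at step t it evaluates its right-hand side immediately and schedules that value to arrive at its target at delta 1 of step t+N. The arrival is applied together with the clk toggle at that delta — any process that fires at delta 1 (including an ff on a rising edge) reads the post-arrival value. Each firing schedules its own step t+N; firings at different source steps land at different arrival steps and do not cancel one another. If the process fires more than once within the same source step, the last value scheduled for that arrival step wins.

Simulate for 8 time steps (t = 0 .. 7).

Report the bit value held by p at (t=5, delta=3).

0

t=0 Δ0: y=1 p=0 r=0 u=1 clk=0 x=1 v=1 q=0
  Δ1: clk:0→1
  Δ2: y:1→0
  Δ3: u:1→0
  Δ4: x:1→0
  Δ5: v:1→0
  (5Δ to stable)
t=1 Δ0: y=0 p=0 r=0 u=0 clk=1 x=0 v=0 q=0
  Δ1: clk:1→0
  (1Δ to stable)
t=2 Δ0: y=0 p=0 r=0 u=0 clk=0 x=0 v=0 q=0
  Δ1: clk:0→1
  Δ2: p:0→1
  Δ3: u:0→1
  Δ4: x:0→1
  Δ5: v:0→1
  (5Δ to stable)
t=3 Δ0: y=0 p=1 r=0 u=1 clk=1 x=1 v=1 q=0
  Δ1: clk:1→0
  (1Δ to stable)
t=4 Δ0: y=0 p=1 r=0 u=1 clk=0 x=1 v=1 q=0
  Δ1: clk:0→1
  Δ2: p:1→0
  Δ3: u:1→0
  Δ4: x:1→0
  Δ5: v:1→0
  (5Δ to stable)
t=5 Δ0: y=0 p=0 r=0 u=0 clk=1 x=0 v=0 q=0
  Δ1: clk:1→0, q:0→1
  Δ2: x:0→1
  Δ3: v:0→1
  (3Δ to stable)
t=6 Δ0: y=0 p=0 r=0 u=0 clk=0 x=1 v=1 q=1
  Δ1: clk:0→1
  (1Δ to stable)
t=7 Δ0: y=0 p=0 r=0 u=0 clk=1 x=1 v=1 q=1
  Δ1: clk:1→0
  (1Δ to stable)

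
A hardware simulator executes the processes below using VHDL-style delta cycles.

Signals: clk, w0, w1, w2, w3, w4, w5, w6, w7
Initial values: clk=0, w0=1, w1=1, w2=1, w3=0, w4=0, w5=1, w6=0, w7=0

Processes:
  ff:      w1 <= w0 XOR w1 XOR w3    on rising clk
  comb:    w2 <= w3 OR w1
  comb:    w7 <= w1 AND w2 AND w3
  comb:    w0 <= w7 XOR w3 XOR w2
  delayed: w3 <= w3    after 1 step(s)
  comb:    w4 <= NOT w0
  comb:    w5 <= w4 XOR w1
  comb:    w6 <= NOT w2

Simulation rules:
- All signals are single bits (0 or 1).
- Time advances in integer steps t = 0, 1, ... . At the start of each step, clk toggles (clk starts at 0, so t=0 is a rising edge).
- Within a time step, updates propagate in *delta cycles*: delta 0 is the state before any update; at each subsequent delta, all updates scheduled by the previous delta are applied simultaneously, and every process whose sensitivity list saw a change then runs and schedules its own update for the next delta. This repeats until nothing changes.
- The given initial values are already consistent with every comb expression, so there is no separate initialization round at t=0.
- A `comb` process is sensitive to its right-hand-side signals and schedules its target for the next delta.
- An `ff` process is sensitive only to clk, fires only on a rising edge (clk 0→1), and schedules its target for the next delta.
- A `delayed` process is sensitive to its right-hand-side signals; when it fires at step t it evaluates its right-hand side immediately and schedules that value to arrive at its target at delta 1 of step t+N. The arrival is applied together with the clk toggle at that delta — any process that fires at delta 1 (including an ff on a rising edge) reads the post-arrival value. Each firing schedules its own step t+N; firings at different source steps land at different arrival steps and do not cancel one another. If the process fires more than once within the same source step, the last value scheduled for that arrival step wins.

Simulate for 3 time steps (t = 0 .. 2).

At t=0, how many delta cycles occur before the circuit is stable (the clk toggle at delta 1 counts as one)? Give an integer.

[bits: w5,w1,w6,clk,w4,w2,w3,w0,w7]
t=0: Δ0=110001010 Δ1=110101010 Δ2=100101010 Δ3=000100010 Δ4=001100000 Δ5=001110000 Δ6=101110000 | 6Δ
t=1: Δ0=101110000 Δ1=101010000 | 1Δ
t=2: Δ0=101010000 Δ1=101110000 | 1Δ

6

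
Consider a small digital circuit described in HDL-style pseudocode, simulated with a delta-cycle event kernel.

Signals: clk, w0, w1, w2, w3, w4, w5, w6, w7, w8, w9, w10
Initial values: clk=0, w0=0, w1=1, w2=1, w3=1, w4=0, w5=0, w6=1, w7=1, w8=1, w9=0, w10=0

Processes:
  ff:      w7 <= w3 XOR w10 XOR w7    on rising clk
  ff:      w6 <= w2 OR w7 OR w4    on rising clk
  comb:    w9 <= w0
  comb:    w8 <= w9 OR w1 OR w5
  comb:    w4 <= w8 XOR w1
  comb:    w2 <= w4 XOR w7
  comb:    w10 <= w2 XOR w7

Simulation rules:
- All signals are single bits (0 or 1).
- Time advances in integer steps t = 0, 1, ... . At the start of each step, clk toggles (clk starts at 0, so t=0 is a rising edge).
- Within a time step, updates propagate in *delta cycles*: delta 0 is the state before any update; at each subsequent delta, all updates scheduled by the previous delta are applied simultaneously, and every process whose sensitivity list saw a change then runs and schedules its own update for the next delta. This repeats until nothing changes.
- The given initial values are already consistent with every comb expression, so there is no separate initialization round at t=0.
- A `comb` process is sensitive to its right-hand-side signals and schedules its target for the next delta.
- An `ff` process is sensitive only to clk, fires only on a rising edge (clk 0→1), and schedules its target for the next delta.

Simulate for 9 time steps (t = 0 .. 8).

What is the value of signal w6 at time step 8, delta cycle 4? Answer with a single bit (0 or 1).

1

[bits: w9,w1,w0,w6,clk,w8,w10,w5,w7,w4,w3,w2]
t=0: Δ0=010101001011 Δ1=010111001011 Δ2=010111000011 Δ3=010111100010 Δ4=010111000010 | 4Δ
t=1: Δ0=010111000010 Δ1=010101000010 | 1Δ
t=2: Δ0=010101000010 Δ1=010111000010 Δ2=010011001010 Δ3=010011101011 Δ4=010011001011 | 4Δ
t=3: Δ0=010011001011 Δ1=010001001011 | 1Δ
t=4: Δ0=010001001011 Δ1=010011001011 Δ2=010111000011 Δ3=010111100010 Δ4=010111000010 | 4Δ
t=5: Δ0=010111000010 Δ1=010101000010 | 1Δ
t=6: Δ0=010101000010 Δ1=010111000010 Δ2=010011001010 Δ3=010011101011 Δ4=010011001011 | 4Δ
t=7: Δ0=010011001011 Δ1=010001001011 | 1Δ
t=8: Δ0=010001001011 Δ1=010011001011 Δ2=010111000011 Δ3=010111100010 Δ4=010111000010 | 4Δ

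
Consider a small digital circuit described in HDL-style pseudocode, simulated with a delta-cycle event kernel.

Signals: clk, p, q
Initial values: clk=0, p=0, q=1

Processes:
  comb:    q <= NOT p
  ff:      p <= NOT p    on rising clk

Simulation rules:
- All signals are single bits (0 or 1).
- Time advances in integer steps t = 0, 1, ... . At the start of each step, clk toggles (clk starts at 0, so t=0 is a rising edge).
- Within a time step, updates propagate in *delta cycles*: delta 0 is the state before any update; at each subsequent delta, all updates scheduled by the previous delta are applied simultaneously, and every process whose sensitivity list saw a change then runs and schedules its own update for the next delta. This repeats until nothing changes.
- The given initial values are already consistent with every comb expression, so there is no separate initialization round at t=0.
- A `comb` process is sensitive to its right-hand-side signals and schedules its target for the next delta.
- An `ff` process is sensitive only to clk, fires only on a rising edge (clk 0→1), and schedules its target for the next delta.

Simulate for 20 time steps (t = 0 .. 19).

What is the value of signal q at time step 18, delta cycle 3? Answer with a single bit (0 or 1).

[bits: clk,q,p]
t=0: Δ0=010 Δ1=110 Δ2=111 Δ3=101 | 3Δ
t=1: Δ0=101 Δ1=001 | 1Δ
t=2: Δ0=001 Δ1=101 Δ2=100 Δ3=110 | 3Δ
t=3: Δ0=110 Δ1=010 | 1Δ
t=4: Δ0=010 Δ1=110 Δ2=111 Δ3=101 | 3Δ
t=5: Δ0=101 Δ1=001 | 1Δ
t=6: Δ0=001 Δ1=101 Δ2=100 Δ3=110 | 3Δ
t=7: Δ0=110 Δ1=010 | 1Δ
t=8: Δ0=010 Δ1=110 Δ2=111 Δ3=101 | 3Δ
t=9: Δ0=101 Δ1=001 | 1Δ
t=10: Δ0=001 Δ1=101 Δ2=100 Δ3=110 | 3Δ
t=11: Δ0=110 Δ1=010 | 1Δ
t=12: Δ0=010 Δ1=110 Δ2=111 Δ3=101 | 3Δ
t=13: Δ0=101 Δ1=001 | 1Δ
t=14: Δ0=001 Δ1=101 Δ2=100 Δ3=110 | 3Δ
t=15: Δ0=110 Δ1=010 | 1Δ
t=16: Δ0=010 Δ1=110 Δ2=111 Δ3=101 | 3Δ
t=17: Δ0=101 Δ1=001 | 1Δ
t=18: Δ0=001 Δ1=101 Δ2=100 Δ3=110 | 3Δ
t=19: Δ0=110 Δ1=010 | 1Δ

1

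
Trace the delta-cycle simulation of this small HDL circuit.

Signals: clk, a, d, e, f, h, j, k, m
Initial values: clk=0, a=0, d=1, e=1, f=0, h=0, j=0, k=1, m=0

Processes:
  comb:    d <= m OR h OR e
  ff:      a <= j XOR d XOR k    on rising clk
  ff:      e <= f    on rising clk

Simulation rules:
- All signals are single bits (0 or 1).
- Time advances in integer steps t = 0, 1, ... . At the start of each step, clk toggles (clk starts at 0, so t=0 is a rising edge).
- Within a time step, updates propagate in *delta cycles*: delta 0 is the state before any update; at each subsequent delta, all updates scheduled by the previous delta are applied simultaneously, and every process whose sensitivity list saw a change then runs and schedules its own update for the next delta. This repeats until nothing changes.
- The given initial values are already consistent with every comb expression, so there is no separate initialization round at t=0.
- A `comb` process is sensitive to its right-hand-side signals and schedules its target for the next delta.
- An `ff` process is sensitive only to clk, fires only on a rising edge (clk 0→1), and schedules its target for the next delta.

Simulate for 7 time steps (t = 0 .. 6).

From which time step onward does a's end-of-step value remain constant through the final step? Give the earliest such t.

2

[bits: k,j,m,clk,d,f,e,a,h]
t=0: Δ0=100010100 Δ1=100110100 Δ2=100110000 Δ3=100100000 | 3Δ
t=1: Δ0=100100000 Δ1=100000000 | 1Δ
t=2: Δ0=100000000 Δ1=100100000 Δ2=100100010 | 2Δ
t=3: Δ0=100100010 Δ1=100000010 | 1Δ
t=4: Δ0=100000010 Δ1=100100010 | 1Δ
t=5: Δ0=100100010 Δ1=100000010 | 1Δ
t=6: Δ0=100000010 Δ1=100100010 | 1Δ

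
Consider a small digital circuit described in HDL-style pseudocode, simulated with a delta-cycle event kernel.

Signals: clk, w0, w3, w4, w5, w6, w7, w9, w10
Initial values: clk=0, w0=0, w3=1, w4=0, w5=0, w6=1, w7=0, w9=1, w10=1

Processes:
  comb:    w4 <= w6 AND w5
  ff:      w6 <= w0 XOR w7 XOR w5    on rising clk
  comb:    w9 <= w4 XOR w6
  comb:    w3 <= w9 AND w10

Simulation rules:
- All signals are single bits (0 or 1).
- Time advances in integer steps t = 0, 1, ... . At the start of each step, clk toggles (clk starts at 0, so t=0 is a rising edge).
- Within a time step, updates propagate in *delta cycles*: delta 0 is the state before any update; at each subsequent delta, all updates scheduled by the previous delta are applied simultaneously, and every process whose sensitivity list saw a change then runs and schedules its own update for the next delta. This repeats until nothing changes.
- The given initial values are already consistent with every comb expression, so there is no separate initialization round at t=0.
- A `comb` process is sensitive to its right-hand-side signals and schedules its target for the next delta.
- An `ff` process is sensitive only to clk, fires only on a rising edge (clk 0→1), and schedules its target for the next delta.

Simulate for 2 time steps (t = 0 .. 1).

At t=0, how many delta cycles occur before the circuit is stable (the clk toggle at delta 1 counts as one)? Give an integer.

t=0 Δ0: w3=1 w5=0 w7=0 w4=0 w9=1 w0=0 clk=0 w10=1 w6=1
  Δ1: clk:0→1
  Δ2: w6:1→0
  Δ3: w9:1→0
  Δ4: w3:1→0
  (4Δ to stable)
t=1 Δ0: w3=0 w5=0 w7=0 w4=0 w9=0 w0=0 clk=1 w10=1 w6=0
  Δ1: clk:1→0
  (1Δ to stable)

4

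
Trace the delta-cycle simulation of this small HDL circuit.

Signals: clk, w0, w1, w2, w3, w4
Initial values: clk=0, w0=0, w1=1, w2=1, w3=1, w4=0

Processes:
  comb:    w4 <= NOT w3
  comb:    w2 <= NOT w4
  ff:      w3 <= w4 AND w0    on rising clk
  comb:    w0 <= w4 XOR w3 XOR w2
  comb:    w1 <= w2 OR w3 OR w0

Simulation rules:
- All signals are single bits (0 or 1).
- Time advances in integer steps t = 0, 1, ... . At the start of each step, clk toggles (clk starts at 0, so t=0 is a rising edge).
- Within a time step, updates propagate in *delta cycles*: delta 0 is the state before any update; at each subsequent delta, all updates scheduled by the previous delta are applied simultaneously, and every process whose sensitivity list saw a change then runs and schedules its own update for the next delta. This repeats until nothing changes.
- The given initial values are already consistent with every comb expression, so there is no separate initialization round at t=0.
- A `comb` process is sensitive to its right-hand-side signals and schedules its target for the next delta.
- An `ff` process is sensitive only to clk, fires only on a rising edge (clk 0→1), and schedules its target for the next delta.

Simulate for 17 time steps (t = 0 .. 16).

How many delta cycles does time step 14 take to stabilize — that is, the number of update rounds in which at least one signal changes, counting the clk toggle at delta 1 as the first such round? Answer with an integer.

t0.Δ0 w4=0 clk=0 w0=0 w2=1 w3=1 w1=1
t0.Δ1 w4=0 clk=1 w0=0 w2=1 w3=1 w1=1
t0.Δ2 w4=0 clk=1 w0=0 w2=1 w3=0 w1=1
t0.Δ3 w4=1 clk=1 w0=1 w2=1 w3=0 w1=1
t0.Δ4 w4=1 clk=1 w0=0 w2=0 w3=0 w1=1
t0.Δ5 w4=1 clk=1 w0=1 w2=0 w3=0 w1=0
t0.Δ6 w4=1 clk=1 w0=1 w2=0 w3=0 w1=1
t1.Δ0 w4=1 clk=1 w0=1 w2=0 w3=0 w1=1
t1.Δ1 w4=1 clk=0 w0=1 w2=0 w3=0 w1=1
t2.Δ0 w4=1 clk=0 w0=1 w2=0 w3=0 w1=1
t2.Δ1 w4=1 clk=1 w0=1 w2=0 w3=0 w1=1
t2.Δ2 w4=1 clk=1 w0=1 w2=0 w3=1 w1=1
t2.Δ3 w4=0 clk=1 w0=0 w2=0 w3=1 w1=1
t2.Δ4 w4=0 clk=1 w0=1 w2=1 w3=1 w1=1
t2.Δ5 w4=0 clk=1 w0=0 w2=1 w3=1 w1=1
t3.Δ0 w4=0 clk=1 w0=0 w2=1 w3=1 w1=1
t3.Δ1 w4=0 clk=0 w0=0 w2=1 w3=1 w1=1
t4.Δ0 w4=0 clk=0 w0=0 w2=1 w3=1 w1=1
t4.Δ1 w4=0 clk=1 w0=0 w2=1 w3=1 w1=1
t4.Δ2 w4=0 clk=1 w0=0 w2=1 w3=0 w1=1
t4.Δ3 w4=1 clk=1 w0=1 w2=1 w3=0 w1=1
t4.Δ4 w4=1 clk=1 w0=0 w2=0 w3=0 w1=1
t4.Δ5 w4=1 clk=1 w0=1 w2=0 w3=0 w1=0
t4.Δ6 w4=1 clk=1 w0=1 w2=0 w3=0 w1=1
t5.Δ0 w4=1 clk=1 w0=1 w2=0 w3=0 w1=1
t5.Δ1 w4=1 clk=0 w0=1 w2=0 w3=0 w1=1
t6.Δ0 w4=1 clk=0 w0=1 w2=0 w3=0 w1=1
t6.Δ1 w4=1 clk=1 w0=1 w2=0 w3=0 w1=1
t6.Δ2 w4=1 clk=1 w0=1 w2=0 w3=1 w1=1
t6.Δ3 w4=0 clk=1 w0=0 w2=0 w3=1 w1=1
t6.Δ4 w4=0 clk=1 w0=1 w2=1 w3=1 w1=1
t6.Δ5 w4=0 clk=1 w0=0 w2=1 w3=1 w1=1
t7.Δ0 w4=0 clk=1 w0=0 w2=1 w3=1 w1=1
t7.Δ1 w4=0 clk=0 w0=0 w2=1 w3=1 w1=1
t8.Δ0 w4=0 clk=0 w0=0 w2=1 w3=1 w1=1
t8.Δ1 w4=0 clk=1 w0=0 w2=1 w3=1 w1=1
t8.Δ2 w4=0 clk=1 w0=0 w2=1 w3=0 w1=1
t8.Δ3 w4=1 clk=1 w0=1 w2=1 w3=0 w1=1
t8.Δ4 w4=1 clk=1 w0=0 w2=0 w3=0 w1=1
t8.Δ5 w4=1 clk=1 w0=1 w2=0 w3=0 w1=0
t8.Δ6 w4=1 clk=1 w0=1 w2=0 w3=0 w1=1
t9.Δ0 w4=1 clk=1 w0=1 w2=0 w3=0 w1=1
t9.Δ1 w4=1 clk=0 w0=1 w2=0 w3=0 w1=1
t10.Δ0 w4=1 clk=0 w0=1 w2=0 w3=0 w1=1
t10.Δ1 w4=1 clk=1 w0=1 w2=0 w3=0 w1=1
t10.Δ2 w4=1 clk=1 w0=1 w2=0 w3=1 w1=1
t10.Δ3 w4=0 clk=1 w0=0 w2=0 w3=1 w1=1
t10.Δ4 w4=0 clk=1 w0=1 w2=1 w3=1 w1=1
t10.Δ5 w4=0 clk=1 w0=0 w2=1 w3=1 w1=1
t11.Δ0 w4=0 clk=1 w0=0 w2=1 w3=1 w1=1
t11.Δ1 w4=0 clk=0 w0=0 w2=1 w3=1 w1=1
t12.Δ0 w4=0 clk=0 w0=0 w2=1 w3=1 w1=1
t12.Δ1 w4=0 clk=1 w0=0 w2=1 w3=1 w1=1
t12.Δ2 w4=0 clk=1 w0=0 w2=1 w3=0 w1=1
t12.Δ3 w4=1 clk=1 w0=1 w2=1 w3=0 w1=1
t12.Δ4 w4=1 clk=1 w0=0 w2=0 w3=0 w1=1
t12.Δ5 w4=1 clk=1 w0=1 w2=0 w3=0 w1=0
t12.Δ6 w4=1 clk=1 w0=1 w2=0 w3=0 w1=1
t13.Δ0 w4=1 clk=1 w0=1 w2=0 w3=0 w1=1
t13.Δ1 w4=1 clk=0 w0=1 w2=0 w3=0 w1=1
t14.Δ0 w4=1 clk=0 w0=1 w2=0 w3=0 w1=1
t14.Δ1 w4=1 clk=1 w0=1 w2=0 w3=0 w1=1
t14.Δ2 w4=1 clk=1 w0=1 w2=0 w3=1 w1=1
t14.Δ3 w4=0 clk=1 w0=0 w2=0 w3=1 w1=1
t14.Δ4 w4=0 clk=1 w0=1 w2=1 w3=1 w1=1
t14.Δ5 w4=0 clk=1 w0=0 w2=1 w3=1 w1=1
t15.Δ0 w4=0 clk=1 w0=0 w2=1 w3=1 w1=1
t15.Δ1 w4=0 clk=0 w0=0 w2=1 w3=1 w1=1
t16.Δ0 w4=0 clk=0 w0=0 w2=1 w3=1 w1=1
t16.Δ1 w4=0 clk=1 w0=0 w2=1 w3=1 w1=1
t16.Δ2 w4=0 clk=1 w0=0 w2=1 w3=0 w1=1
t16.Δ3 w4=1 clk=1 w0=1 w2=1 w3=0 w1=1
t16.Δ4 w4=1 clk=1 w0=0 w2=0 w3=0 w1=1
t16.Δ5 w4=1 clk=1 w0=1 w2=0 w3=0 w1=0
t16.Δ6 w4=1 clk=1 w0=1 w2=0 w3=0 w1=1

5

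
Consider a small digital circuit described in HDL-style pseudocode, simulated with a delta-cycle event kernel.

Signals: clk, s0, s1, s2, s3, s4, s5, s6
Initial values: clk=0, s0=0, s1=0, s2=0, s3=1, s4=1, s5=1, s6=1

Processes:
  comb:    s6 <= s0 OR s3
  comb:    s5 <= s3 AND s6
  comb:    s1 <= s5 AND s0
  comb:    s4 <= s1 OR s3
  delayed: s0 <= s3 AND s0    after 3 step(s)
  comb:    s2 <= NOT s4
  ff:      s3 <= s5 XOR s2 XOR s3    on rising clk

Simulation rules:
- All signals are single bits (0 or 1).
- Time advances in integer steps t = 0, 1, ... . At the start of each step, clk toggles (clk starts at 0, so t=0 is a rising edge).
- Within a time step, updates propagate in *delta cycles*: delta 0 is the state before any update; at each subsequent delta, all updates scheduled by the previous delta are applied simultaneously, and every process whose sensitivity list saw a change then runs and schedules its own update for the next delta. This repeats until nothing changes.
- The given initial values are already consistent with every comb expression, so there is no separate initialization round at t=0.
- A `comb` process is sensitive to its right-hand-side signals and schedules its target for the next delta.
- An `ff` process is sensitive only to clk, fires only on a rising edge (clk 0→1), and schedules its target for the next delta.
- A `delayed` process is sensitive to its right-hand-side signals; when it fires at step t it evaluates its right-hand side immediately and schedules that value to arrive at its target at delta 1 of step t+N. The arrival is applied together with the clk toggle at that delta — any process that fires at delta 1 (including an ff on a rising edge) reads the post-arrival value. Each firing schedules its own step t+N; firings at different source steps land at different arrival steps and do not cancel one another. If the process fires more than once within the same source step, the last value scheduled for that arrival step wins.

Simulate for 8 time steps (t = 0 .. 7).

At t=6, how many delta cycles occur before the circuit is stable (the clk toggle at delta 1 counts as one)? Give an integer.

t=0 Δ0: s4=1 s0=0 s2=0 s1=0 s5=1 clk=0 s3=1 s6=1
  Δ1: clk:0→1
  Δ2: s3:1→0
  Δ3: s4:1→0, s5:1→0, s6:1→0
  Δ4: s2:0→1
  (4Δ to stable)
t=1 Δ0: s4=0 s0=0 s2=1 s1=0 s5=0 clk=1 s3=0 s6=0
  Δ1: clk:1→0
  (1Δ to stable)
t=2 Δ0: s4=0 s0=0 s2=1 s1=0 s5=0 clk=0 s3=0 s6=0
  Δ1: clk:0→1
  Δ2: s3:0→1
  Δ3: s4:0→1, s6:0→1
  Δ4: s2:1→0, s5:0→1
  (4Δ to stable)
t=3 Δ0: s4=1 s0=0 s2=0 s1=0 s5=1 clk=1 s3=1 s6=1
  Δ1: clk:1→0
  (1Δ to stable)
t=4 Δ0: s4=1 s0=0 s2=0 s1=0 s5=1 clk=0 s3=1 s6=1
  Δ1: clk:0→1
  Δ2: s3:1→0
  Δ3: s4:1→0, s5:1→0, s6:1→0
  Δ4: s2:0→1
  (4Δ to stable)
t=5 Δ0: s4=0 s0=0 s2=1 s1=0 s5=0 clk=1 s3=0 s6=0
  Δ1: clk:1→0
  (1Δ to stable)
t=6 Δ0: s4=0 s0=0 s2=1 s1=0 s5=0 clk=0 s3=0 s6=0
  Δ1: clk:0→1
  Δ2: s3:0→1
  Δ3: s4:0→1, s6:0→1
  Δ4: s2:1→0, s5:0→1
  (4Δ to stable)
t=7 Δ0: s4=1 s0=0 s2=0 s1=0 s5=1 clk=1 s3=1 s6=1
  Δ1: clk:1→0
  (1Δ to stable)

4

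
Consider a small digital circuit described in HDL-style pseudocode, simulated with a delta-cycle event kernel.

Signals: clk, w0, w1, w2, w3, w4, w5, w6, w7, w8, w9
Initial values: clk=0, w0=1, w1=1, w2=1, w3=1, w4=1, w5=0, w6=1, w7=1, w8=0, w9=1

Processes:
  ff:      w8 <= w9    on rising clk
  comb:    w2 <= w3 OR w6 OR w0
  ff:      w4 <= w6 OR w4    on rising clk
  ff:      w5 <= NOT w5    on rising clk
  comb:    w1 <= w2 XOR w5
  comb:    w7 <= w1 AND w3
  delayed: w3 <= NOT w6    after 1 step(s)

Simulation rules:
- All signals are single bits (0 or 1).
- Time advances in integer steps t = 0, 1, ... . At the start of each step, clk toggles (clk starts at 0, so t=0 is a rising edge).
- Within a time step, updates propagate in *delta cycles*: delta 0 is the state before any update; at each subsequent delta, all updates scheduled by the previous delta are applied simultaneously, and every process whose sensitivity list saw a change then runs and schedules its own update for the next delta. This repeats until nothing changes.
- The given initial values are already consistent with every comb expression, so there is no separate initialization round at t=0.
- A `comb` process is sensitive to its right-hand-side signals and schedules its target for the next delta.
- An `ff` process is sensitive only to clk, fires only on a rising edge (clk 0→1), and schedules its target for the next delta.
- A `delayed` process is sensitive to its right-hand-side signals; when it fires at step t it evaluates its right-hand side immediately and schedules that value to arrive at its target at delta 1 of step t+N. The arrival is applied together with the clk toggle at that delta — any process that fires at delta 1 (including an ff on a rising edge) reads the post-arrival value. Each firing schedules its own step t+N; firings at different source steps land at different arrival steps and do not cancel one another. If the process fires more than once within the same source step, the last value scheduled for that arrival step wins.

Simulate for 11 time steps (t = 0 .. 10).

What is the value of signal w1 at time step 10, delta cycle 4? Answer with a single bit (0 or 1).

t=0 Δ0: w1=1 w4=1 w0=1 w2=1 w7=1 w5=0 w6=1 w8=0 w3=1 w9=1 clk=0
  Δ1: clk:0→1
  Δ2: w5:0→1, w8:0→1
  Δ3: w1:1→0
  Δ4: w7:1→0
  (4Δ to stable)
t=1 Δ0: w1=0 w4=1 w0=1 w2=1 w7=0 w5=1 w6=1 w8=1 w3=1 w9=1 clk=1
  Δ1: clk:1→0
  (1Δ to stable)
t=2 Δ0: w1=0 w4=1 w0=1 w2=1 w7=0 w5=1 w6=1 w8=1 w3=1 w9=1 clk=0
  Δ1: clk:0→1
  Δ2: w5:1→0
  Δ3: w1:0→1
  Δ4: w7:0→1
  (4Δ to stable)
t=3 Δ0: w1=1 w4=1 w0=1 w2=1 w7=1 w5=0 w6=1 w8=1 w3=1 w9=1 clk=1
  Δ1: clk:1→0
  (1Δ to stable)
t=4 Δ0: w1=1 w4=1 w0=1 w2=1 w7=1 w5=0 w6=1 w8=1 w3=1 w9=1 clk=0
  Δ1: clk:0→1
  Δ2: w5:0→1
  Δ3: w1:1→0
  Δ4: w7:1→0
  (4Δ to stable)
t=5 Δ0: w1=0 w4=1 w0=1 w2=1 w7=0 w5=1 w6=1 w8=1 w3=1 w9=1 clk=1
  Δ1: clk:1→0
  (1Δ to stable)
t=6 Δ0: w1=0 w4=1 w0=1 w2=1 w7=0 w5=1 w6=1 w8=1 w3=1 w9=1 clk=0
  Δ1: clk:0→1
  Δ2: w5:1→0
  Δ3: w1:0→1
  Δ4: w7:0→1
  (4Δ to stable)
t=7 Δ0: w1=1 w4=1 w0=1 w2=1 w7=1 w5=0 w6=1 w8=1 w3=1 w9=1 clk=1
  Δ1: clk:1→0
  (1Δ to stable)
t=8 Δ0: w1=1 w4=1 w0=1 w2=1 w7=1 w5=0 w6=1 w8=1 w3=1 w9=1 clk=0
  Δ1: clk:0→1
  Δ2: w5:0→1
  Δ3: w1:1→0
  Δ4: w7:1→0
  (4Δ to stable)
t=9 Δ0: w1=0 w4=1 w0=1 w2=1 w7=0 w5=1 w6=1 w8=1 w3=1 w9=1 clk=1
  Δ1: clk:1→0
  (1Δ to stable)
t=10 Δ0: w1=0 w4=1 w0=1 w2=1 w7=0 w5=1 w6=1 w8=1 w3=1 w9=1 clk=0
  Δ1: clk:0→1
  Δ2: w5:1→0
  Δ3: w1:0→1
  Δ4: w7:0→1
  (4Δ to stable)

1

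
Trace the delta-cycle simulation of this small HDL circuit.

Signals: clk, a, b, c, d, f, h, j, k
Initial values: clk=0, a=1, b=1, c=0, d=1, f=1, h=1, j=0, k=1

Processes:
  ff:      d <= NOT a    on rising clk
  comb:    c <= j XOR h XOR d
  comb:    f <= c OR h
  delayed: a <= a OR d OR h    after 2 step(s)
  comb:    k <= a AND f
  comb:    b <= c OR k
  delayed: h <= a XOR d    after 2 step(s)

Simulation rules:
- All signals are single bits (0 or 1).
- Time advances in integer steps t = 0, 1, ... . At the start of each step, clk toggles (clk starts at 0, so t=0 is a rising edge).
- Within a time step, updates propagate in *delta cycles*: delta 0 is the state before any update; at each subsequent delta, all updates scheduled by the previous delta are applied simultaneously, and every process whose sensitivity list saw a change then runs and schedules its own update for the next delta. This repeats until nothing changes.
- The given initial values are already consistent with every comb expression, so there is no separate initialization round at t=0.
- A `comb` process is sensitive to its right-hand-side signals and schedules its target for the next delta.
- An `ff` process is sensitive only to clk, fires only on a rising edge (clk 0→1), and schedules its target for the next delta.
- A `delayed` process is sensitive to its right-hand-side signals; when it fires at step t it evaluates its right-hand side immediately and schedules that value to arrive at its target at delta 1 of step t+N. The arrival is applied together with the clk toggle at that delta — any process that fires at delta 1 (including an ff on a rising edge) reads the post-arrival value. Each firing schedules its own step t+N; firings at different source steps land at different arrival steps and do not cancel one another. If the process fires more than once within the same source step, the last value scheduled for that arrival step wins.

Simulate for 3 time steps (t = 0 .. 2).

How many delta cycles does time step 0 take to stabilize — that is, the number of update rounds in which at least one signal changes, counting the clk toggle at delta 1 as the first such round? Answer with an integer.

3

[bits: b,d,j,f,h,a,k,c,clk]
t=0: Δ0=110111100 Δ1=110111101 Δ2=100111101 Δ3=100111111 | 3Δ
t=1: Δ0=100111111 Δ1=100111110 | 1Δ
t=2: Δ0=100111110 Δ1=100111111 | 1Δ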